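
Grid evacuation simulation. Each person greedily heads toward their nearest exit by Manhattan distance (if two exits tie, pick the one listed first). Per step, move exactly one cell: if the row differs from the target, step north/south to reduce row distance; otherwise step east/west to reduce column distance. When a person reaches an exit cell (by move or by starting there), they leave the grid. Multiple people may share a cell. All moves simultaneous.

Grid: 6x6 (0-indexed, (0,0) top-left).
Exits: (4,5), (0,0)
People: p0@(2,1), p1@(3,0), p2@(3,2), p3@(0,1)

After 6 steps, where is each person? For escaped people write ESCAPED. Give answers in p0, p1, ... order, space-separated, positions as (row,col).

Step 1: p0:(2,1)->(1,1) | p1:(3,0)->(2,0) | p2:(3,2)->(4,2) | p3:(0,1)->(0,0)->EXIT
Step 2: p0:(1,1)->(0,1) | p1:(2,0)->(1,0) | p2:(4,2)->(4,3) | p3:escaped
Step 3: p0:(0,1)->(0,0)->EXIT | p1:(1,0)->(0,0)->EXIT | p2:(4,3)->(4,4) | p3:escaped
Step 4: p0:escaped | p1:escaped | p2:(4,4)->(4,5)->EXIT | p3:escaped

ESCAPED ESCAPED ESCAPED ESCAPED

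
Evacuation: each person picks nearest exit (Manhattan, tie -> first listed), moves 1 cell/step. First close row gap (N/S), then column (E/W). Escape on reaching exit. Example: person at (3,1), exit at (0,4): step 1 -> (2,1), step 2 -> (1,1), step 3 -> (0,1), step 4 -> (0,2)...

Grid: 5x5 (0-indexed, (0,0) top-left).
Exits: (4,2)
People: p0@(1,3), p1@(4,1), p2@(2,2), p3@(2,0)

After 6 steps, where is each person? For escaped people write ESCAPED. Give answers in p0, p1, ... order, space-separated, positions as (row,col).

Step 1: p0:(1,3)->(2,3) | p1:(4,1)->(4,2)->EXIT | p2:(2,2)->(3,2) | p3:(2,0)->(3,0)
Step 2: p0:(2,3)->(3,3) | p1:escaped | p2:(3,2)->(4,2)->EXIT | p3:(3,0)->(4,0)
Step 3: p0:(3,3)->(4,3) | p1:escaped | p2:escaped | p3:(4,0)->(4,1)
Step 4: p0:(4,3)->(4,2)->EXIT | p1:escaped | p2:escaped | p3:(4,1)->(4,2)->EXIT

ESCAPED ESCAPED ESCAPED ESCAPED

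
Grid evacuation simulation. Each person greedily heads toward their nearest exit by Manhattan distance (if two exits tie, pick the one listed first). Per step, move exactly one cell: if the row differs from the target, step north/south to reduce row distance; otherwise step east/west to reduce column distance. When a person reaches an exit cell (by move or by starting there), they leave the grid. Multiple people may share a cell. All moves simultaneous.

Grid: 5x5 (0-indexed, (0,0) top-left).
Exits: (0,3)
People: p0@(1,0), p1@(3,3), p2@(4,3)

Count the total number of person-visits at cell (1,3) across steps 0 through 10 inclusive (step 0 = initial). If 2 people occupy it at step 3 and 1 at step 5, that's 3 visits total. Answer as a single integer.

Step 0: p0@(1,0) p1@(3,3) p2@(4,3) -> at (1,3): 0 [-], cum=0
Step 1: p0@(0,0) p1@(2,3) p2@(3,3) -> at (1,3): 0 [-], cum=0
Step 2: p0@(0,1) p1@(1,3) p2@(2,3) -> at (1,3): 1 [p1], cum=1
Step 3: p0@(0,2) p1@ESC p2@(1,3) -> at (1,3): 1 [p2], cum=2
Step 4: p0@ESC p1@ESC p2@ESC -> at (1,3): 0 [-], cum=2
Total visits = 2

Answer: 2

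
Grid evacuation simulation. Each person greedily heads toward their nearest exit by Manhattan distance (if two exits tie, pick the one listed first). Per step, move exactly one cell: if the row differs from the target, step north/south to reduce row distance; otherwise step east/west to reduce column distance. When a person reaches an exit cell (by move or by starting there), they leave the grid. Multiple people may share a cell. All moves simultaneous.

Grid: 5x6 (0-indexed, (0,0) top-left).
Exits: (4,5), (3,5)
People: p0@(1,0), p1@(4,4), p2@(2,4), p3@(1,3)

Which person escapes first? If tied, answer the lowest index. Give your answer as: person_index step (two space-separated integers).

Answer: 1 1

Derivation:
Step 1: p0:(1,0)->(2,0) | p1:(4,4)->(4,5)->EXIT | p2:(2,4)->(3,4) | p3:(1,3)->(2,3)
Step 2: p0:(2,0)->(3,0) | p1:escaped | p2:(3,4)->(3,5)->EXIT | p3:(2,3)->(3,3)
Step 3: p0:(3,0)->(3,1) | p1:escaped | p2:escaped | p3:(3,3)->(3,4)
Step 4: p0:(3,1)->(3,2) | p1:escaped | p2:escaped | p3:(3,4)->(3,5)->EXIT
Step 5: p0:(3,2)->(3,3) | p1:escaped | p2:escaped | p3:escaped
Step 6: p0:(3,3)->(3,4) | p1:escaped | p2:escaped | p3:escaped
Step 7: p0:(3,4)->(3,5)->EXIT | p1:escaped | p2:escaped | p3:escaped
Exit steps: [7, 1, 2, 4]
First to escape: p1 at step 1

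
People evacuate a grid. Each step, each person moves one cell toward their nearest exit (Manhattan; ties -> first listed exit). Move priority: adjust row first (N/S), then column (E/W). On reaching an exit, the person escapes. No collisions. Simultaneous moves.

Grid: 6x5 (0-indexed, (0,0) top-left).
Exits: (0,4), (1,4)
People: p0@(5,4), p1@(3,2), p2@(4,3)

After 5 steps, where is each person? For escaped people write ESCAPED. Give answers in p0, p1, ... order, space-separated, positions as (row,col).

Step 1: p0:(5,4)->(4,4) | p1:(3,2)->(2,2) | p2:(4,3)->(3,3)
Step 2: p0:(4,4)->(3,4) | p1:(2,2)->(1,2) | p2:(3,3)->(2,3)
Step 3: p0:(3,4)->(2,4) | p1:(1,2)->(1,3) | p2:(2,3)->(1,3)
Step 4: p0:(2,4)->(1,4)->EXIT | p1:(1,3)->(1,4)->EXIT | p2:(1,3)->(1,4)->EXIT

ESCAPED ESCAPED ESCAPED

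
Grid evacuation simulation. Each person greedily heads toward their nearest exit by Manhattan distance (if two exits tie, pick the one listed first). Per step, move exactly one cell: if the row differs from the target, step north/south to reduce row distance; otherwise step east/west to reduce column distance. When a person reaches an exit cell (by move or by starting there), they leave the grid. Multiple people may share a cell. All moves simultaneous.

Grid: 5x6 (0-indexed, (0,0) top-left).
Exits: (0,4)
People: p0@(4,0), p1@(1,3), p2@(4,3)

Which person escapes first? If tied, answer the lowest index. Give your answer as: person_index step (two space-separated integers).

Answer: 1 2

Derivation:
Step 1: p0:(4,0)->(3,0) | p1:(1,3)->(0,3) | p2:(4,3)->(3,3)
Step 2: p0:(3,0)->(2,0) | p1:(0,3)->(0,4)->EXIT | p2:(3,3)->(2,3)
Step 3: p0:(2,0)->(1,0) | p1:escaped | p2:(2,3)->(1,3)
Step 4: p0:(1,0)->(0,0) | p1:escaped | p2:(1,3)->(0,3)
Step 5: p0:(0,0)->(0,1) | p1:escaped | p2:(0,3)->(0,4)->EXIT
Step 6: p0:(0,1)->(0,2) | p1:escaped | p2:escaped
Step 7: p0:(0,2)->(0,3) | p1:escaped | p2:escaped
Step 8: p0:(0,3)->(0,4)->EXIT | p1:escaped | p2:escaped
Exit steps: [8, 2, 5]
First to escape: p1 at step 2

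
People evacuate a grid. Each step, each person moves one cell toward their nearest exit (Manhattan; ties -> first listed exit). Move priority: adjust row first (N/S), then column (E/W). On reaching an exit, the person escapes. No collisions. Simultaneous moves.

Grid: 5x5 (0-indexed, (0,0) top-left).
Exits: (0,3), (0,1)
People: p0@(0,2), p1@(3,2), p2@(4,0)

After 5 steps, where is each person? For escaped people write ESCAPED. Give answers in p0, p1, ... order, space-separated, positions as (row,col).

Step 1: p0:(0,2)->(0,3)->EXIT | p1:(3,2)->(2,2) | p2:(4,0)->(3,0)
Step 2: p0:escaped | p1:(2,2)->(1,2) | p2:(3,0)->(2,0)
Step 3: p0:escaped | p1:(1,2)->(0,2) | p2:(2,0)->(1,0)
Step 4: p0:escaped | p1:(0,2)->(0,3)->EXIT | p2:(1,0)->(0,0)
Step 5: p0:escaped | p1:escaped | p2:(0,0)->(0,1)->EXIT

ESCAPED ESCAPED ESCAPED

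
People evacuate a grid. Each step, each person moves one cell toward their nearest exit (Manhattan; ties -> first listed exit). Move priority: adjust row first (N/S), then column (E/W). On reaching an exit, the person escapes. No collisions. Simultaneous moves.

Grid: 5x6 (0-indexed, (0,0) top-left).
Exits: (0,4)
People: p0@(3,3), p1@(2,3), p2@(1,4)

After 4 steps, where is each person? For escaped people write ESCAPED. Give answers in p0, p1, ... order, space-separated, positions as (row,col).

Step 1: p0:(3,3)->(2,3) | p1:(2,3)->(1,3) | p2:(1,4)->(0,4)->EXIT
Step 2: p0:(2,3)->(1,3) | p1:(1,3)->(0,3) | p2:escaped
Step 3: p0:(1,3)->(0,3) | p1:(0,3)->(0,4)->EXIT | p2:escaped
Step 4: p0:(0,3)->(0,4)->EXIT | p1:escaped | p2:escaped

ESCAPED ESCAPED ESCAPED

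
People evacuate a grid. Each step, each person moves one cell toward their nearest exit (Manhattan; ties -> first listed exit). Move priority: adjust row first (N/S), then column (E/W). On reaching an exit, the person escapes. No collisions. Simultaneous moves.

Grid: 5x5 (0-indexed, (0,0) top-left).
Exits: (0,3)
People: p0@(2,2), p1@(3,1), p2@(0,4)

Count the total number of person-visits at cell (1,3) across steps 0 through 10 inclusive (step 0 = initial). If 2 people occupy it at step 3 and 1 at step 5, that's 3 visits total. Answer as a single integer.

Answer: 0

Derivation:
Step 0: p0@(2,2) p1@(3,1) p2@(0,4) -> at (1,3): 0 [-], cum=0
Step 1: p0@(1,2) p1@(2,1) p2@ESC -> at (1,3): 0 [-], cum=0
Step 2: p0@(0,2) p1@(1,1) p2@ESC -> at (1,3): 0 [-], cum=0
Step 3: p0@ESC p1@(0,1) p2@ESC -> at (1,3): 0 [-], cum=0
Step 4: p0@ESC p1@(0,2) p2@ESC -> at (1,3): 0 [-], cum=0
Step 5: p0@ESC p1@ESC p2@ESC -> at (1,3): 0 [-], cum=0
Total visits = 0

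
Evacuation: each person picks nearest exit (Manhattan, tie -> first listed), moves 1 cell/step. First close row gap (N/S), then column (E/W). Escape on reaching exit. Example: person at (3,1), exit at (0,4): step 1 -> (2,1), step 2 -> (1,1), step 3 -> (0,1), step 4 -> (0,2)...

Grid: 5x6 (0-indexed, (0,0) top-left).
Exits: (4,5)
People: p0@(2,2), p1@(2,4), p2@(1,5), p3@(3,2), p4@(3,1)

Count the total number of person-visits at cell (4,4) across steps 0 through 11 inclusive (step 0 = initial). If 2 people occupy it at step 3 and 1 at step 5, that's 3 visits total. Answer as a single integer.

Answer: 4

Derivation:
Step 0: p0@(2,2) p1@(2,4) p2@(1,5) p3@(3,2) p4@(3,1) -> at (4,4): 0 [-], cum=0
Step 1: p0@(3,2) p1@(3,4) p2@(2,5) p3@(4,2) p4@(4,1) -> at (4,4): 0 [-], cum=0
Step 2: p0@(4,2) p1@(4,4) p2@(3,5) p3@(4,3) p4@(4,2) -> at (4,4): 1 [p1], cum=1
Step 3: p0@(4,3) p1@ESC p2@ESC p3@(4,4) p4@(4,3) -> at (4,4): 1 [p3], cum=2
Step 4: p0@(4,4) p1@ESC p2@ESC p3@ESC p4@(4,4) -> at (4,4): 2 [p0,p4], cum=4
Step 5: p0@ESC p1@ESC p2@ESC p3@ESC p4@ESC -> at (4,4): 0 [-], cum=4
Total visits = 4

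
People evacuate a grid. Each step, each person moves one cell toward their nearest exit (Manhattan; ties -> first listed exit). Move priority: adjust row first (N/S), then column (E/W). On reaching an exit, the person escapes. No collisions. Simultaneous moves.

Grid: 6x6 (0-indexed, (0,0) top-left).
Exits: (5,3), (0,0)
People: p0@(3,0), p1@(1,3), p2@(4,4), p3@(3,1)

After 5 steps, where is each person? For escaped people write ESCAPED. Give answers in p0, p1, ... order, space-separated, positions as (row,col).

Step 1: p0:(3,0)->(2,0) | p1:(1,3)->(2,3) | p2:(4,4)->(5,4) | p3:(3,1)->(4,1)
Step 2: p0:(2,0)->(1,0) | p1:(2,3)->(3,3) | p2:(5,4)->(5,3)->EXIT | p3:(4,1)->(5,1)
Step 3: p0:(1,0)->(0,0)->EXIT | p1:(3,3)->(4,3) | p2:escaped | p3:(5,1)->(5,2)
Step 4: p0:escaped | p1:(4,3)->(5,3)->EXIT | p2:escaped | p3:(5,2)->(5,3)->EXIT

ESCAPED ESCAPED ESCAPED ESCAPED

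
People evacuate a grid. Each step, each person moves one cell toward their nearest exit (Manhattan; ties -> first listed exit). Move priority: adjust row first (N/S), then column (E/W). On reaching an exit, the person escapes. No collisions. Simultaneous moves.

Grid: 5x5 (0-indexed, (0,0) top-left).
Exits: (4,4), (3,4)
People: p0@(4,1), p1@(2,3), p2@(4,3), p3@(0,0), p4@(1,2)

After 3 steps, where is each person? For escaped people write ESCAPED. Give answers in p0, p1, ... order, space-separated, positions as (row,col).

Step 1: p0:(4,1)->(4,2) | p1:(2,3)->(3,3) | p2:(4,3)->(4,4)->EXIT | p3:(0,0)->(1,0) | p4:(1,2)->(2,2)
Step 2: p0:(4,2)->(4,3) | p1:(3,3)->(3,4)->EXIT | p2:escaped | p3:(1,0)->(2,0) | p4:(2,2)->(3,2)
Step 3: p0:(4,3)->(4,4)->EXIT | p1:escaped | p2:escaped | p3:(2,0)->(3,0) | p4:(3,2)->(3,3)

ESCAPED ESCAPED ESCAPED (3,0) (3,3)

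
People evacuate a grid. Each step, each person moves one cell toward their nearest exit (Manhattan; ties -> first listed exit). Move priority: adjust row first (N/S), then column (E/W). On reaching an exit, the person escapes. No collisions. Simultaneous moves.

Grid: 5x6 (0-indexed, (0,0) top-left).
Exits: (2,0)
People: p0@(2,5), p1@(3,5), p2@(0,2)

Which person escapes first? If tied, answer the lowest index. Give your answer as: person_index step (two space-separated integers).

Step 1: p0:(2,5)->(2,4) | p1:(3,5)->(2,5) | p2:(0,2)->(1,2)
Step 2: p0:(2,4)->(2,3) | p1:(2,5)->(2,4) | p2:(1,2)->(2,2)
Step 3: p0:(2,3)->(2,2) | p1:(2,4)->(2,3) | p2:(2,2)->(2,1)
Step 4: p0:(2,2)->(2,1) | p1:(2,3)->(2,2) | p2:(2,1)->(2,0)->EXIT
Step 5: p0:(2,1)->(2,0)->EXIT | p1:(2,2)->(2,1) | p2:escaped
Step 6: p0:escaped | p1:(2,1)->(2,0)->EXIT | p2:escaped
Exit steps: [5, 6, 4]
First to escape: p2 at step 4

Answer: 2 4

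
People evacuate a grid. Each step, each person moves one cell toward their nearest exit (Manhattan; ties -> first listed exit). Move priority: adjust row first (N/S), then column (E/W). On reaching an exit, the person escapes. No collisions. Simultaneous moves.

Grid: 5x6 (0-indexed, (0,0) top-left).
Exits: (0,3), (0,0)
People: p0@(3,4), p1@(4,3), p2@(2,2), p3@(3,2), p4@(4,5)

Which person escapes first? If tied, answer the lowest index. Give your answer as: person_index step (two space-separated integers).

Answer: 2 3

Derivation:
Step 1: p0:(3,4)->(2,4) | p1:(4,3)->(3,3) | p2:(2,2)->(1,2) | p3:(3,2)->(2,2) | p4:(4,5)->(3,5)
Step 2: p0:(2,4)->(1,4) | p1:(3,3)->(2,3) | p2:(1,2)->(0,2) | p3:(2,2)->(1,2) | p4:(3,5)->(2,5)
Step 3: p0:(1,4)->(0,4) | p1:(2,3)->(1,3) | p2:(0,2)->(0,3)->EXIT | p3:(1,2)->(0,2) | p4:(2,5)->(1,5)
Step 4: p0:(0,4)->(0,3)->EXIT | p1:(1,3)->(0,3)->EXIT | p2:escaped | p3:(0,2)->(0,3)->EXIT | p4:(1,5)->(0,5)
Step 5: p0:escaped | p1:escaped | p2:escaped | p3:escaped | p4:(0,5)->(0,4)
Step 6: p0:escaped | p1:escaped | p2:escaped | p3:escaped | p4:(0,4)->(0,3)->EXIT
Exit steps: [4, 4, 3, 4, 6]
First to escape: p2 at step 3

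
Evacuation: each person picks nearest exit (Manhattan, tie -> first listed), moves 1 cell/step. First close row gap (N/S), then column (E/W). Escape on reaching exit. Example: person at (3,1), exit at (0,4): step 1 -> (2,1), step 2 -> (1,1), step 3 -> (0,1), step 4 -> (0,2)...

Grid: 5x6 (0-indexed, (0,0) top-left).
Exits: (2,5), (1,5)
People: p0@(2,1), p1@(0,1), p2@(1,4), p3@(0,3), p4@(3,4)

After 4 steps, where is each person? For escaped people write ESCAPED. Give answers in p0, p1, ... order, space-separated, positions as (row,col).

Step 1: p0:(2,1)->(2,2) | p1:(0,1)->(1,1) | p2:(1,4)->(1,5)->EXIT | p3:(0,3)->(1,3) | p4:(3,4)->(2,4)
Step 2: p0:(2,2)->(2,3) | p1:(1,1)->(1,2) | p2:escaped | p3:(1,3)->(1,4) | p4:(2,4)->(2,5)->EXIT
Step 3: p0:(2,3)->(2,4) | p1:(1,2)->(1,3) | p2:escaped | p3:(1,4)->(1,5)->EXIT | p4:escaped
Step 4: p0:(2,4)->(2,5)->EXIT | p1:(1,3)->(1,4) | p2:escaped | p3:escaped | p4:escaped

ESCAPED (1,4) ESCAPED ESCAPED ESCAPED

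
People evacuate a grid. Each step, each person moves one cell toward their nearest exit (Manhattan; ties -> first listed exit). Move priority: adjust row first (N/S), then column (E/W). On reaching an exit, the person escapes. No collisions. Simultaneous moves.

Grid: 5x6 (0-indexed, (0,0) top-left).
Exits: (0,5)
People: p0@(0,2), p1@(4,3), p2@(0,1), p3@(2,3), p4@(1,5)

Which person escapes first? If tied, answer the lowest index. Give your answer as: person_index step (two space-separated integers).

Answer: 4 1

Derivation:
Step 1: p0:(0,2)->(0,3) | p1:(4,3)->(3,3) | p2:(0,1)->(0,2) | p3:(2,3)->(1,3) | p4:(1,5)->(0,5)->EXIT
Step 2: p0:(0,3)->(0,4) | p1:(3,3)->(2,3) | p2:(0,2)->(0,3) | p3:(1,3)->(0,3) | p4:escaped
Step 3: p0:(0,4)->(0,5)->EXIT | p1:(2,3)->(1,3) | p2:(0,3)->(0,4) | p3:(0,3)->(0,4) | p4:escaped
Step 4: p0:escaped | p1:(1,3)->(0,3) | p2:(0,4)->(0,5)->EXIT | p3:(0,4)->(0,5)->EXIT | p4:escaped
Step 5: p0:escaped | p1:(0,3)->(0,4) | p2:escaped | p3:escaped | p4:escaped
Step 6: p0:escaped | p1:(0,4)->(0,5)->EXIT | p2:escaped | p3:escaped | p4:escaped
Exit steps: [3, 6, 4, 4, 1]
First to escape: p4 at step 1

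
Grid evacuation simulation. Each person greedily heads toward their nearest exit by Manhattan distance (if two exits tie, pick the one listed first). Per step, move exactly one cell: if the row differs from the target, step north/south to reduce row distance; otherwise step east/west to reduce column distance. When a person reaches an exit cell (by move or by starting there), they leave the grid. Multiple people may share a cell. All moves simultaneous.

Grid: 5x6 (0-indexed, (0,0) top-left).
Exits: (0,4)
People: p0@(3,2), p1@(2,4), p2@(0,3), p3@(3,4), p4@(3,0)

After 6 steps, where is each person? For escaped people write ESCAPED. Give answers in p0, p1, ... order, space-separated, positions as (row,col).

Step 1: p0:(3,2)->(2,2) | p1:(2,4)->(1,4) | p2:(0,3)->(0,4)->EXIT | p3:(3,4)->(2,4) | p4:(3,0)->(2,0)
Step 2: p0:(2,2)->(1,2) | p1:(1,4)->(0,4)->EXIT | p2:escaped | p3:(2,4)->(1,4) | p4:(2,0)->(1,0)
Step 3: p0:(1,2)->(0,2) | p1:escaped | p2:escaped | p3:(1,4)->(0,4)->EXIT | p4:(1,0)->(0,0)
Step 4: p0:(0,2)->(0,3) | p1:escaped | p2:escaped | p3:escaped | p4:(0,0)->(0,1)
Step 5: p0:(0,3)->(0,4)->EXIT | p1:escaped | p2:escaped | p3:escaped | p4:(0,1)->(0,2)
Step 6: p0:escaped | p1:escaped | p2:escaped | p3:escaped | p4:(0,2)->(0,3)

ESCAPED ESCAPED ESCAPED ESCAPED (0,3)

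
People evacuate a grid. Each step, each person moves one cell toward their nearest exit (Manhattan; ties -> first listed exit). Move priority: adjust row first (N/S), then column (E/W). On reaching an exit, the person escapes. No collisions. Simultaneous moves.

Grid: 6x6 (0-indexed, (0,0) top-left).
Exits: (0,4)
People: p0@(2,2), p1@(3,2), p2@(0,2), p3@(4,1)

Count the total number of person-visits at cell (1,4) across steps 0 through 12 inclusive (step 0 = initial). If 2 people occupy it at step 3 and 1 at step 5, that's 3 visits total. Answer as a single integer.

Answer: 0

Derivation:
Step 0: p0@(2,2) p1@(3,2) p2@(0,2) p3@(4,1) -> at (1,4): 0 [-], cum=0
Step 1: p0@(1,2) p1@(2,2) p2@(0,3) p3@(3,1) -> at (1,4): 0 [-], cum=0
Step 2: p0@(0,2) p1@(1,2) p2@ESC p3@(2,1) -> at (1,4): 0 [-], cum=0
Step 3: p0@(0,3) p1@(0,2) p2@ESC p3@(1,1) -> at (1,4): 0 [-], cum=0
Step 4: p0@ESC p1@(0,3) p2@ESC p3@(0,1) -> at (1,4): 0 [-], cum=0
Step 5: p0@ESC p1@ESC p2@ESC p3@(0,2) -> at (1,4): 0 [-], cum=0
Step 6: p0@ESC p1@ESC p2@ESC p3@(0,3) -> at (1,4): 0 [-], cum=0
Step 7: p0@ESC p1@ESC p2@ESC p3@ESC -> at (1,4): 0 [-], cum=0
Total visits = 0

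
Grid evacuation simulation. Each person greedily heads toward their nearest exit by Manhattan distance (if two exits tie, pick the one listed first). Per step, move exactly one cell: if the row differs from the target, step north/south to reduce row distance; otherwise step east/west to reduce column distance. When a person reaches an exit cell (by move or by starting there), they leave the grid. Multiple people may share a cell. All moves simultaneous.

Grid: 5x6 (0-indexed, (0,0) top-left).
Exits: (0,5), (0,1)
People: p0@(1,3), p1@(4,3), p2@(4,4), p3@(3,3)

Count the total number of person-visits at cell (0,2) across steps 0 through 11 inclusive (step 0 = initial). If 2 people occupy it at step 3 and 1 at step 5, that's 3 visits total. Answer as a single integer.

Step 0: p0@(1,3) p1@(4,3) p2@(4,4) p3@(3,3) -> at (0,2): 0 [-], cum=0
Step 1: p0@(0,3) p1@(3,3) p2@(3,4) p3@(2,3) -> at (0,2): 0 [-], cum=0
Step 2: p0@(0,4) p1@(2,3) p2@(2,4) p3@(1,3) -> at (0,2): 0 [-], cum=0
Step 3: p0@ESC p1@(1,3) p2@(1,4) p3@(0,3) -> at (0,2): 0 [-], cum=0
Step 4: p0@ESC p1@(0,3) p2@(0,4) p3@(0,4) -> at (0,2): 0 [-], cum=0
Step 5: p0@ESC p1@(0,4) p2@ESC p3@ESC -> at (0,2): 0 [-], cum=0
Step 6: p0@ESC p1@ESC p2@ESC p3@ESC -> at (0,2): 0 [-], cum=0
Total visits = 0

Answer: 0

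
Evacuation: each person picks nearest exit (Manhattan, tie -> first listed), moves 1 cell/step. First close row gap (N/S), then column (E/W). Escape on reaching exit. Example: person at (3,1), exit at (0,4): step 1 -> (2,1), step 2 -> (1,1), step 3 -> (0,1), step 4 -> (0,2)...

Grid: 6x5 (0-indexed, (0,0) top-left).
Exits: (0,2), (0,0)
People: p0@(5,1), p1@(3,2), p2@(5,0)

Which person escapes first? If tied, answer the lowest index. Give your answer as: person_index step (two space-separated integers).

Step 1: p0:(5,1)->(4,1) | p1:(3,2)->(2,2) | p2:(5,0)->(4,0)
Step 2: p0:(4,1)->(3,1) | p1:(2,2)->(1,2) | p2:(4,0)->(3,0)
Step 3: p0:(3,1)->(2,1) | p1:(1,2)->(0,2)->EXIT | p2:(3,0)->(2,0)
Step 4: p0:(2,1)->(1,1) | p1:escaped | p2:(2,0)->(1,0)
Step 5: p0:(1,1)->(0,1) | p1:escaped | p2:(1,0)->(0,0)->EXIT
Step 6: p0:(0,1)->(0,2)->EXIT | p1:escaped | p2:escaped
Exit steps: [6, 3, 5]
First to escape: p1 at step 3

Answer: 1 3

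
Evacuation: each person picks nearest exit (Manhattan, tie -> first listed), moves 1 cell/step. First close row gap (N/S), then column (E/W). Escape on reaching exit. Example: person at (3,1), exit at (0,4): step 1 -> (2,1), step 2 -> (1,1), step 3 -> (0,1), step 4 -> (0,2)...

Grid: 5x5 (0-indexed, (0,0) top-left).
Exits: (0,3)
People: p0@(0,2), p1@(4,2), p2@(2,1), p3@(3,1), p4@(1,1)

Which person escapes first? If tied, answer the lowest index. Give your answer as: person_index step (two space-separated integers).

Answer: 0 1

Derivation:
Step 1: p0:(0,2)->(0,3)->EXIT | p1:(4,2)->(3,2) | p2:(2,1)->(1,1) | p3:(3,1)->(2,1) | p4:(1,1)->(0,1)
Step 2: p0:escaped | p1:(3,2)->(2,2) | p2:(1,1)->(0,1) | p3:(2,1)->(1,1) | p4:(0,1)->(0,2)
Step 3: p0:escaped | p1:(2,2)->(1,2) | p2:(0,1)->(0,2) | p3:(1,1)->(0,1) | p4:(0,2)->(0,3)->EXIT
Step 4: p0:escaped | p1:(1,2)->(0,2) | p2:(0,2)->(0,3)->EXIT | p3:(0,1)->(0,2) | p4:escaped
Step 5: p0:escaped | p1:(0,2)->(0,3)->EXIT | p2:escaped | p3:(0,2)->(0,3)->EXIT | p4:escaped
Exit steps: [1, 5, 4, 5, 3]
First to escape: p0 at step 1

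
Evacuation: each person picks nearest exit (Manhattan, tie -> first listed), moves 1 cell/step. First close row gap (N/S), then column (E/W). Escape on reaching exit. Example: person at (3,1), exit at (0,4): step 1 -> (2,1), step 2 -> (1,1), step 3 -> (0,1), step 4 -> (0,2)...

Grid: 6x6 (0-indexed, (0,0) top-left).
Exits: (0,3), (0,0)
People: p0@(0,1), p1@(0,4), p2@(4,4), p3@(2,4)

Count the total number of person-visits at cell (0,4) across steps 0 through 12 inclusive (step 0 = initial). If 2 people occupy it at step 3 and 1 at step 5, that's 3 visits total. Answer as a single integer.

Answer: 3

Derivation:
Step 0: p0@(0,1) p1@(0,4) p2@(4,4) p3@(2,4) -> at (0,4): 1 [p1], cum=1
Step 1: p0@ESC p1@ESC p2@(3,4) p3@(1,4) -> at (0,4): 0 [-], cum=1
Step 2: p0@ESC p1@ESC p2@(2,4) p3@(0,4) -> at (0,4): 1 [p3], cum=2
Step 3: p0@ESC p1@ESC p2@(1,4) p3@ESC -> at (0,4): 0 [-], cum=2
Step 4: p0@ESC p1@ESC p2@(0,4) p3@ESC -> at (0,4): 1 [p2], cum=3
Step 5: p0@ESC p1@ESC p2@ESC p3@ESC -> at (0,4): 0 [-], cum=3
Total visits = 3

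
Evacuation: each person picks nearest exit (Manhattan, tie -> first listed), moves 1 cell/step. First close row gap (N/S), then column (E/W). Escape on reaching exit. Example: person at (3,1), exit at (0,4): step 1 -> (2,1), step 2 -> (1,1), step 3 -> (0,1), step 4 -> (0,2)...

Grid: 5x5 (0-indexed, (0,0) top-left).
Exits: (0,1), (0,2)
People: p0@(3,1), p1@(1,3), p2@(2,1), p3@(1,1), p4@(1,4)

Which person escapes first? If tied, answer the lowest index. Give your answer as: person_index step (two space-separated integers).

Answer: 3 1

Derivation:
Step 1: p0:(3,1)->(2,1) | p1:(1,3)->(0,3) | p2:(2,1)->(1,1) | p3:(1,1)->(0,1)->EXIT | p4:(1,4)->(0,4)
Step 2: p0:(2,1)->(1,1) | p1:(0,3)->(0,2)->EXIT | p2:(1,1)->(0,1)->EXIT | p3:escaped | p4:(0,4)->(0,3)
Step 3: p0:(1,1)->(0,1)->EXIT | p1:escaped | p2:escaped | p3:escaped | p4:(0,3)->(0,2)->EXIT
Exit steps: [3, 2, 2, 1, 3]
First to escape: p3 at step 1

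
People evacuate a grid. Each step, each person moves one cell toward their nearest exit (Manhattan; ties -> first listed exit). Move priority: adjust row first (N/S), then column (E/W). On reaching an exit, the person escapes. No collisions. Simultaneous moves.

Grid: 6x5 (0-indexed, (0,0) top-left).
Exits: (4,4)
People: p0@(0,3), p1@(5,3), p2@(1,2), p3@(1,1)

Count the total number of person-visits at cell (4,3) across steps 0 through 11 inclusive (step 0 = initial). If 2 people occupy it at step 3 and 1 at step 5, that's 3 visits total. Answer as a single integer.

Answer: 4

Derivation:
Step 0: p0@(0,3) p1@(5,3) p2@(1,2) p3@(1,1) -> at (4,3): 0 [-], cum=0
Step 1: p0@(1,3) p1@(4,3) p2@(2,2) p3@(2,1) -> at (4,3): 1 [p1], cum=1
Step 2: p0@(2,3) p1@ESC p2@(3,2) p3@(3,1) -> at (4,3): 0 [-], cum=1
Step 3: p0@(3,3) p1@ESC p2@(4,2) p3@(4,1) -> at (4,3): 0 [-], cum=1
Step 4: p0@(4,3) p1@ESC p2@(4,3) p3@(4,2) -> at (4,3): 2 [p0,p2], cum=3
Step 5: p0@ESC p1@ESC p2@ESC p3@(4,3) -> at (4,3): 1 [p3], cum=4
Step 6: p0@ESC p1@ESC p2@ESC p3@ESC -> at (4,3): 0 [-], cum=4
Total visits = 4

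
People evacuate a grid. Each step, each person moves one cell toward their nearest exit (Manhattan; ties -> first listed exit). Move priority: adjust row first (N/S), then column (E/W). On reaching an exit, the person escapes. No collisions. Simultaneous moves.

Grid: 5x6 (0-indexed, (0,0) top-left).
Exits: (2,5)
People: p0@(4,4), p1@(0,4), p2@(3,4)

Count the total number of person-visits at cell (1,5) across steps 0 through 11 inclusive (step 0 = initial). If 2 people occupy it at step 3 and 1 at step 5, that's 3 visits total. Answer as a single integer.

Step 0: p0@(4,4) p1@(0,4) p2@(3,4) -> at (1,5): 0 [-], cum=0
Step 1: p0@(3,4) p1@(1,4) p2@(2,4) -> at (1,5): 0 [-], cum=0
Step 2: p0@(2,4) p1@(2,4) p2@ESC -> at (1,5): 0 [-], cum=0
Step 3: p0@ESC p1@ESC p2@ESC -> at (1,5): 0 [-], cum=0
Total visits = 0

Answer: 0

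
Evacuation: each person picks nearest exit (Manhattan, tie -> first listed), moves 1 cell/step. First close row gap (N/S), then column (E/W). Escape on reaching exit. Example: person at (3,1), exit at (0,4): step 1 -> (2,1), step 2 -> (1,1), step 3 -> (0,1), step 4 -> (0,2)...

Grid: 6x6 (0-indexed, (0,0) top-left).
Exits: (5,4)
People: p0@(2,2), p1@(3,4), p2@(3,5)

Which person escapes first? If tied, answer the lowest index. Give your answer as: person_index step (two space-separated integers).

Answer: 1 2

Derivation:
Step 1: p0:(2,2)->(3,2) | p1:(3,4)->(4,4) | p2:(3,5)->(4,5)
Step 2: p0:(3,2)->(4,2) | p1:(4,4)->(5,4)->EXIT | p2:(4,5)->(5,5)
Step 3: p0:(4,2)->(5,2) | p1:escaped | p2:(5,5)->(5,4)->EXIT
Step 4: p0:(5,2)->(5,3) | p1:escaped | p2:escaped
Step 5: p0:(5,3)->(5,4)->EXIT | p1:escaped | p2:escaped
Exit steps: [5, 2, 3]
First to escape: p1 at step 2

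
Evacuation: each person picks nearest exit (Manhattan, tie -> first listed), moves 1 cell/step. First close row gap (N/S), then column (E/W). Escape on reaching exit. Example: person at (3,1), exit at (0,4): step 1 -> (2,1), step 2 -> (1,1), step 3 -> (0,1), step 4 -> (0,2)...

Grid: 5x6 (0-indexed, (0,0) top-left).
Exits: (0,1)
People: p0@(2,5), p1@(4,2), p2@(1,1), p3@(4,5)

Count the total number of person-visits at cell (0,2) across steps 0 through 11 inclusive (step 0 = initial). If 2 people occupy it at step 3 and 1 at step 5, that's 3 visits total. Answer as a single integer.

Step 0: p0@(2,5) p1@(4,2) p2@(1,1) p3@(4,5) -> at (0,2): 0 [-], cum=0
Step 1: p0@(1,5) p1@(3,2) p2@ESC p3@(3,5) -> at (0,2): 0 [-], cum=0
Step 2: p0@(0,5) p1@(2,2) p2@ESC p3@(2,5) -> at (0,2): 0 [-], cum=0
Step 3: p0@(0,4) p1@(1,2) p2@ESC p3@(1,5) -> at (0,2): 0 [-], cum=0
Step 4: p0@(0,3) p1@(0,2) p2@ESC p3@(0,5) -> at (0,2): 1 [p1], cum=1
Step 5: p0@(0,2) p1@ESC p2@ESC p3@(0,4) -> at (0,2): 1 [p0], cum=2
Step 6: p0@ESC p1@ESC p2@ESC p3@(0,3) -> at (0,2): 0 [-], cum=2
Step 7: p0@ESC p1@ESC p2@ESC p3@(0,2) -> at (0,2): 1 [p3], cum=3
Step 8: p0@ESC p1@ESC p2@ESC p3@ESC -> at (0,2): 0 [-], cum=3
Total visits = 3

Answer: 3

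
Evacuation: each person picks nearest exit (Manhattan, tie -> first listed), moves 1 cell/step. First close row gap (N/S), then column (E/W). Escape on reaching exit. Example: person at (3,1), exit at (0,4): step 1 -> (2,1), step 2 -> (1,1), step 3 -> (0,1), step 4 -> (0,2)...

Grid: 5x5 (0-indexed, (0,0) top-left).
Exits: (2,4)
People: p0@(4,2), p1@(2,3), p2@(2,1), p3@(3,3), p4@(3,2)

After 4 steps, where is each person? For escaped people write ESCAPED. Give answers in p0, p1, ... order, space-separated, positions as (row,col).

Step 1: p0:(4,2)->(3,2) | p1:(2,3)->(2,4)->EXIT | p2:(2,1)->(2,2) | p3:(3,3)->(2,3) | p4:(3,2)->(2,2)
Step 2: p0:(3,2)->(2,2) | p1:escaped | p2:(2,2)->(2,3) | p3:(2,3)->(2,4)->EXIT | p4:(2,2)->(2,3)
Step 3: p0:(2,2)->(2,3) | p1:escaped | p2:(2,3)->(2,4)->EXIT | p3:escaped | p4:(2,3)->(2,4)->EXIT
Step 4: p0:(2,3)->(2,4)->EXIT | p1:escaped | p2:escaped | p3:escaped | p4:escaped

ESCAPED ESCAPED ESCAPED ESCAPED ESCAPED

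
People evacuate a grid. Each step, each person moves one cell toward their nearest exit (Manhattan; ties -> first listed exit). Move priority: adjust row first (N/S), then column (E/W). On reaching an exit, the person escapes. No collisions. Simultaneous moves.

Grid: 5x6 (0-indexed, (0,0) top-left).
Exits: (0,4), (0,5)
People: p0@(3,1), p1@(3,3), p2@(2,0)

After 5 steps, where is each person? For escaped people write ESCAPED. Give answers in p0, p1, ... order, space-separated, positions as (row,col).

Step 1: p0:(3,1)->(2,1) | p1:(3,3)->(2,3) | p2:(2,0)->(1,0)
Step 2: p0:(2,1)->(1,1) | p1:(2,3)->(1,3) | p2:(1,0)->(0,0)
Step 3: p0:(1,1)->(0,1) | p1:(1,3)->(0,3) | p2:(0,0)->(0,1)
Step 4: p0:(0,1)->(0,2) | p1:(0,3)->(0,4)->EXIT | p2:(0,1)->(0,2)
Step 5: p0:(0,2)->(0,3) | p1:escaped | p2:(0,2)->(0,3)

(0,3) ESCAPED (0,3)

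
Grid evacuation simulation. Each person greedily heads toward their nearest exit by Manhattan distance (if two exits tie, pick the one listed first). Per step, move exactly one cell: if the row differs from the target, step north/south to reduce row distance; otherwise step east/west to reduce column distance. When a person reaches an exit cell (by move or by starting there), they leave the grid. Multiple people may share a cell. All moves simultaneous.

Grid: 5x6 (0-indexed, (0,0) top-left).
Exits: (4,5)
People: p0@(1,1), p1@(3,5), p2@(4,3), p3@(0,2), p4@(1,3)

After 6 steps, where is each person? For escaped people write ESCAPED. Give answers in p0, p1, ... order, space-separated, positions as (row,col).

Step 1: p0:(1,1)->(2,1) | p1:(3,5)->(4,5)->EXIT | p2:(4,3)->(4,4) | p3:(0,2)->(1,2) | p4:(1,3)->(2,3)
Step 2: p0:(2,1)->(3,1) | p1:escaped | p2:(4,4)->(4,5)->EXIT | p3:(1,2)->(2,2) | p4:(2,3)->(3,3)
Step 3: p0:(3,1)->(4,1) | p1:escaped | p2:escaped | p3:(2,2)->(3,2) | p4:(3,3)->(4,3)
Step 4: p0:(4,1)->(4,2) | p1:escaped | p2:escaped | p3:(3,2)->(4,2) | p4:(4,3)->(4,4)
Step 5: p0:(4,2)->(4,3) | p1:escaped | p2:escaped | p3:(4,2)->(4,3) | p4:(4,4)->(4,5)->EXIT
Step 6: p0:(4,3)->(4,4) | p1:escaped | p2:escaped | p3:(4,3)->(4,4) | p4:escaped

(4,4) ESCAPED ESCAPED (4,4) ESCAPED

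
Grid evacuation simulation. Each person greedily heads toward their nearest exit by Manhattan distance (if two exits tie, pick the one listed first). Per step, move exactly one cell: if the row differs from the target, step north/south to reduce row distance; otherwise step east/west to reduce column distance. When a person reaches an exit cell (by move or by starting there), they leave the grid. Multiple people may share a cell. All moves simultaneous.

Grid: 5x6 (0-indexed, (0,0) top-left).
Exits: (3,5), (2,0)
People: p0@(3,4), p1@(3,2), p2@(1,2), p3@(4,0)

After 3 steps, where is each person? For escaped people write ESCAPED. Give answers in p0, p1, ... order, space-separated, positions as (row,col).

Step 1: p0:(3,4)->(3,5)->EXIT | p1:(3,2)->(3,3) | p2:(1,2)->(2,2) | p3:(4,0)->(3,0)
Step 2: p0:escaped | p1:(3,3)->(3,4) | p2:(2,2)->(2,1) | p3:(3,0)->(2,0)->EXIT
Step 3: p0:escaped | p1:(3,4)->(3,5)->EXIT | p2:(2,1)->(2,0)->EXIT | p3:escaped

ESCAPED ESCAPED ESCAPED ESCAPED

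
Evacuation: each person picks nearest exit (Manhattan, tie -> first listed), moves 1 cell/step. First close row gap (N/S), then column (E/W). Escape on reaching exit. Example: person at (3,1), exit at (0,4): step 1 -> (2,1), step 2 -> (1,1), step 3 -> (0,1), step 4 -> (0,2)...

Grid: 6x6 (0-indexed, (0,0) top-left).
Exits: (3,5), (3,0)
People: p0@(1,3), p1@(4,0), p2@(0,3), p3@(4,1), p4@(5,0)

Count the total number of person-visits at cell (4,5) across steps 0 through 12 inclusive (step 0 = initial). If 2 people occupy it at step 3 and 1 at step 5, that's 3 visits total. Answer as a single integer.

Step 0: p0@(1,3) p1@(4,0) p2@(0,3) p3@(4,1) p4@(5,0) -> at (4,5): 0 [-], cum=0
Step 1: p0@(2,3) p1@ESC p2@(1,3) p3@(3,1) p4@(4,0) -> at (4,5): 0 [-], cum=0
Step 2: p0@(3,3) p1@ESC p2@(2,3) p3@ESC p4@ESC -> at (4,5): 0 [-], cum=0
Step 3: p0@(3,4) p1@ESC p2@(3,3) p3@ESC p4@ESC -> at (4,5): 0 [-], cum=0
Step 4: p0@ESC p1@ESC p2@(3,4) p3@ESC p4@ESC -> at (4,5): 0 [-], cum=0
Step 5: p0@ESC p1@ESC p2@ESC p3@ESC p4@ESC -> at (4,5): 0 [-], cum=0
Total visits = 0

Answer: 0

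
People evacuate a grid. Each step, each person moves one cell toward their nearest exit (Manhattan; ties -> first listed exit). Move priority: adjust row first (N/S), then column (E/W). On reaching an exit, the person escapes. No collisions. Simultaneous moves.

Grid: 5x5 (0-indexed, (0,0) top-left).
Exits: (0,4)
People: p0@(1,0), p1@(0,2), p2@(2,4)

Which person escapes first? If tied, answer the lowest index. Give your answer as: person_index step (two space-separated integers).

Answer: 1 2

Derivation:
Step 1: p0:(1,0)->(0,0) | p1:(0,2)->(0,3) | p2:(2,4)->(1,4)
Step 2: p0:(0,0)->(0,1) | p1:(0,3)->(0,4)->EXIT | p2:(1,4)->(0,4)->EXIT
Step 3: p0:(0,1)->(0,2) | p1:escaped | p2:escaped
Step 4: p0:(0,2)->(0,3) | p1:escaped | p2:escaped
Step 5: p0:(0,3)->(0,4)->EXIT | p1:escaped | p2:escaped
Exit steps: [5, 2, 2]
First to escape: p1 at step 2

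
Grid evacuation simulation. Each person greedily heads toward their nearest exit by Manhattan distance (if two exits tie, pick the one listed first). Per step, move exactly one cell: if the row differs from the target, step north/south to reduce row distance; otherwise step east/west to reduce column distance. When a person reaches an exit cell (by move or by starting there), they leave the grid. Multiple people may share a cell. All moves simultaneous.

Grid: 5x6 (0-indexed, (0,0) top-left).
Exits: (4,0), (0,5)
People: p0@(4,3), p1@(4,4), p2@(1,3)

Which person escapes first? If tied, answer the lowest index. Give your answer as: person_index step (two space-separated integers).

Step 1: p0:(4,3)->(4,2) | p1:(4,4)->(4,3) | p2:(1,3)->(0,3)
Step 2: p0:(4,2)->(4,1) | p1:(4,3)->(4,2) | p2:(0,3)->(0,4)
Step 3: p0:(4,1)->(4,0)->EXIT | p1:(4,2)->(4,1) | p2:(0,4)->(0,5)->EXIT
Step 4: p0:escaped | p1:(4,1)->(4,0)->EXIT | p2:escaped
Exit steps: [3, 4, 3]
First to escape: p0 at step 3

Answer: 0 3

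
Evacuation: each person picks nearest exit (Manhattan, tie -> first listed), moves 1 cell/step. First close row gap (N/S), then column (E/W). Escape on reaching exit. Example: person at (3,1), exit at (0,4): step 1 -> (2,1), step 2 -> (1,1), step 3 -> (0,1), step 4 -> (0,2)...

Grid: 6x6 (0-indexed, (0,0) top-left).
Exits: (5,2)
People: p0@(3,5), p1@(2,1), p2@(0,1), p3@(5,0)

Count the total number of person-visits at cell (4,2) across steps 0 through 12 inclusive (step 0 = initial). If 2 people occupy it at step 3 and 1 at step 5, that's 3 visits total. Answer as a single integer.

Step 0: p0@(3,5) p1@(2,1) p2@(0,1) p3@(5,0) -> at (4,2): 0 [-], cum=0
Step 1: p0@(4,5) p1@(3,1) p2@(1,1) p3@(5,1) -> at (4,2): 0 [-], cum=0
Step 2: p0@(5,5) p1@(4,1) p2@(2,1) p3@ESC -> at (4,2): 0 [-], cum=0
Step 3: p0@(5,4) p1@(5,1) p2@(3,1) p3@ESC -> at (4,2): 0 [-], cum=0
Step 4: p0@(5,3) p1@ESC p2@(4,1) p3@ESC -> at (4,2): 0 [-], cum=0
Step 5: p0@ESC p1@ESC p2@(5,1) p3@ESC -> at (4,2): 0 [-], cum=0
Step 6: p0@ESC p1@ESC p2@ESC p3@ESC -> at (4,2): 0 [-], cum=0
Total visits = 0

Answer: 0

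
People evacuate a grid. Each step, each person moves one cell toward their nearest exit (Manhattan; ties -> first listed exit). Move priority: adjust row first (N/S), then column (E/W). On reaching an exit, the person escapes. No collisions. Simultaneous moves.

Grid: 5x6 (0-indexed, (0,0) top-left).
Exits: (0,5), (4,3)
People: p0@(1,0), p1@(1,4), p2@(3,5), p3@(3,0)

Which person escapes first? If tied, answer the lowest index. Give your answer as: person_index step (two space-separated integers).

Answer: 1 2

Derivation:
Step 1: p0:(1,0)->(0,0) | p1:(1,4)->(0,4) | p2:(3,5)->(2,5) | p3:(3,0)->(4,0)
Step 2: p0:(0,0)->(0,1) | p1:(0,4)->(0,5)->EXIT | p2:(2,5)->(1,5) | p3:(4,0)->(4,1)
Step 3: p0:(0,1)->(0,2) | p1:escaped | p2:(1,5)->(0,5)->EXIT | p3:(4,1)->(4,2)
Step 4: p0:(0,2)->(0,3) | p1:escaped | p2:escaped | p3:(4,2)->(4,3)->EXIT
Step 5: p0:(0,3)->(0,4) | p1:escaped | p2:escaped | p3:escaped
Step 6: p0:(0,4)->(0,5)->EXIT | p1:escaped | p2:escaped | p3:escaped
Exit steps: [6, 2, 3, 4]
First to escape: p1 at step 2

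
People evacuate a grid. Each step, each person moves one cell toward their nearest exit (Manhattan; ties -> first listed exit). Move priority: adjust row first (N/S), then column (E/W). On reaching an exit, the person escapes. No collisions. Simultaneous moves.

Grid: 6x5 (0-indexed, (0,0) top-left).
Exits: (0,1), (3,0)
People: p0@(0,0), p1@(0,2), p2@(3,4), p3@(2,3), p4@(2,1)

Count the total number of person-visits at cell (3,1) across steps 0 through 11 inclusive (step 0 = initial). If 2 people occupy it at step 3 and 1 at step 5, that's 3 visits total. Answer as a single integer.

Step 0: p0@(0,0) p1@(0,2) p2@(3,4) p3@(2,3) p4@(2,1) -> at (3,1): 0 [-], cum=0
Step 1: p0@ESC p1@ESC p2@(3,3) p3@(1,3) p4@(1,1) -> at (3,1): 0 [-], cum=0
Step 2: p0@ESC p1@ESC p2@(3,2) p3@(0,3) p4@ESC -> at (3,1): 0 [-], cum=0
Step 3: p0@ESC p1@ESC p2@(3,1) p3@(0,2) p4@ESC -> at (3,1): 1 [p2], cum=1
Step 4: p0@ESC p1@ESC p2@ESC p3@ESC p4@ESC -> at (3,1): 0 [-], cum=1
Total visits = 1

Answer: 1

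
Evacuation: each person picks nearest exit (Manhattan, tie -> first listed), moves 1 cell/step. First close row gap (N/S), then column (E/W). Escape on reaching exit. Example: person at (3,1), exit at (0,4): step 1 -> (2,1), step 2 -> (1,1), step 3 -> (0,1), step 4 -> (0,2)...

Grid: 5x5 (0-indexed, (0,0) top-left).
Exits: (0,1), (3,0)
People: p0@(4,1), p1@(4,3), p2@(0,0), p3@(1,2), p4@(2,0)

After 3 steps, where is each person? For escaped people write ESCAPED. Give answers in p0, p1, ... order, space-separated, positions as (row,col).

Step 1: p0:(4,1)->(3,1) | p1:(4,3)->(3,3) | p2:(0,0)->(0,1)->EXIT | p3:(1,2)->(0,2) | p4:(2,0)->(3,0)->EXIT
Step 2: p0:(3,1)->(3,0)->EXIT | p1:(3,3)->(3,2) | p2:escaped | p3:(0,2)->(0,1)->EXIT | p4:escaped
Step 3: p0:escaped | p1:(3,2)->(3,1) | p2:escaped | p3:escaped | p4:escaped

ESCAPED (3,1) ESCAPED ESCAPED ESCAPED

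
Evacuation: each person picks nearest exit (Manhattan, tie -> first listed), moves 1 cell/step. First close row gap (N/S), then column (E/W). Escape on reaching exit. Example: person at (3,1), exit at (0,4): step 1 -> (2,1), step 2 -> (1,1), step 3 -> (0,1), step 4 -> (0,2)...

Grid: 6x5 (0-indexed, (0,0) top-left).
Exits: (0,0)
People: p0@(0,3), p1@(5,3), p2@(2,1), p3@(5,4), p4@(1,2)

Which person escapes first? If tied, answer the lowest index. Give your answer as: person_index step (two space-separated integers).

Step 1: p0:(0,3)->(0,2) | p1:(5,3)->(4,3) | p2:(2,1)->(1,1) | p3:(5,4)->(4,4) | p4:(1,2)->(0,2)
Step 2: p0:(0,2)->(0,1) | p1:(4,3)->(3,3) | p2:(1,1)->(0,1) | p3:(4,4)->(3,4) | p4:(0,2)->(0,1)
Step 3: p0:(0,1)->(0,0)->EXIT | p1:(3,3)->(2,3) | p2:(0,1)->(0,0)->EXIT | p3:(3,4)->(2,4) | p4:(0,1)->(0,0)->EXIT
Step 4: p0:escaped | p1:(2,3)->(1,3) | p2:escaped | p3:(2,4)->(1,4) | p4:escaped
Step 5: p0:escaped | p1:(1,3)->(0,3) | p2:escaped | p3:(1,4)->(0,4) | p4:escaped
Step 6: p0:escaped | p1:(0,3)->(0,2) | p2:escaped | p3:(0,4)->(0,3) | p4:escaped
Step 7: p0:escaped | p1:(0,2)->(0,1) | p2:escaped | p3:(0,3)->(0,2) | p4:escaped
Step 8: p0:escaped | p1:(0,1)->(0,0)->EXIT | p2:escaped | p3:(0,2)->(0,1) | p4:escaped
Step 9: p0:escaped | p1:escaped | p2:escaped | p3:(0,1)->(0,0)->EXIT | p4:escaped
Exit steps: [3, 8, 3, 9, 3]
First to escape: p0 at step 3

Answer: 0 3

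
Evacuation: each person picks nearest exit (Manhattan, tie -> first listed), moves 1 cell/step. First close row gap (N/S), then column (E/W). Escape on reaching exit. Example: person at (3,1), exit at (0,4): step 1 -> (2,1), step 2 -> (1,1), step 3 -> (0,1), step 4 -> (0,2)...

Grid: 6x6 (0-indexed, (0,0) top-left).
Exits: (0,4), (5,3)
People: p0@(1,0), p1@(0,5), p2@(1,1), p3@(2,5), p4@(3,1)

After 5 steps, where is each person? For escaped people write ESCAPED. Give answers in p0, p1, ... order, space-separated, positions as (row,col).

Step 1: p0:(1,0)->(0,0) | p1:(0,5)->(0,4)->EXIT | p2:(1,1)->(0,1) | p3:(2,5)->(1,5) | p4:(3,1)->(4,1)
Step 2: p0:(0,0)->(0,1) | p1:escaped | p2:(0,1)->(0,2) | p3:(1,5)->(0,5) | p4:(4,1)->(5,1)
Step 3: p0:(0,1)->(0,2) | p1:escaped | p2:(0,2)->(0,3) | p3:(0,5)->(0,4)->EXIT | p4:(5,1)->(5,2)
Step 4: p0:(0,2)->(0,3) | p1:escaped | p2:(0,3)->(0,4)->EXIT | p3:escaped | p4:(5,2)->(5,3)->EXIT
Step 5: p0:(0,3)->(0,4)->EXIT | p1:escaped | p2:escaped | p3:escaped | p4:escaped

ESCAPED ESCAPED ESCAPED ESCAPED ESCAPED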